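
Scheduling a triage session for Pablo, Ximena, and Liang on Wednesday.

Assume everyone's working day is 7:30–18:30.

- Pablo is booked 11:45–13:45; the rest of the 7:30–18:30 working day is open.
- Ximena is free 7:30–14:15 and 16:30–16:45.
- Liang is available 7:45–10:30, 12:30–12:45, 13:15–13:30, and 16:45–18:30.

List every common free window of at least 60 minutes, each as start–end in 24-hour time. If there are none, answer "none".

Pablo free within 07:30–18:30: 07:30–11:45, 13:45–18:30.
Pablo ∩ Ximena: 07:30–11:45, 13:45–14:15, 16:30–16:45.
Pablo ∩ Ximena ∩ Liang: 07:45–10:30.
Windows ≥ 60 min: 07:45–10:30.

07:45–10:30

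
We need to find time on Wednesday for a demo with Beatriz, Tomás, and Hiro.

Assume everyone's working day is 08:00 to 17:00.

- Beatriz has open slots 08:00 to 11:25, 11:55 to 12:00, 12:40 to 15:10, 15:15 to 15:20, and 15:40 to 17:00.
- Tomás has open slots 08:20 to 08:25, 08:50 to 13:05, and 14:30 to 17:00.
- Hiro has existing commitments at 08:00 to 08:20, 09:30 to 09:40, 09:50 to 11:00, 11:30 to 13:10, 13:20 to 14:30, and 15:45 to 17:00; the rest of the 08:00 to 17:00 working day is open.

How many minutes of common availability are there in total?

Hiro free within 08:00–17:00: 08:20–09:30, 09:40–09:50, 11:00–11:30, 13:10–13:20, 14:30–15:45.
Beatriz ∩ Tomás: 08:20–08:25, 08:50–11:25, 11:55–12:00, 12:40–13:05, 14:30–15:10, 15:15–15:20, 15:40–17:00.
Beatriz ∩ Tomás ∩ Hiro: 08:20–08:25, 08:50–09:30, 09:40–09:50, 11:00–11:25, 14:30–15:10, 15:15–15:20, 15:40–15:45.
Total common minutes: 5 + 40 + 10 + 25 + 40 + 5 + 5 = 130.

130 minutes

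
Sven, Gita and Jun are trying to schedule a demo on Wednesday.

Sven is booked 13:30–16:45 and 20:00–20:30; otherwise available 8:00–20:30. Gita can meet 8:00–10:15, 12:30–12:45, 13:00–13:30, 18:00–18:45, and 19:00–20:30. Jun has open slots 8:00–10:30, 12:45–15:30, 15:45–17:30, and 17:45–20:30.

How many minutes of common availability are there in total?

270 minutes

Sven free within 08:00–20:30: 08:00–13:30, 16:45–20:00.
Sven ∩ Gita: 08:00–10:15, 12:30–12:45, 13:00–13:30, 18:00–18:45, 19:00–20:00.
Sven ∩ Gita ∩ Jun: 08:00–10:15, 13:00–13:30, 18:00–18:45, 19:00–20:00.
Total common minutes: 135 + 30 + 45 + 60 = 270.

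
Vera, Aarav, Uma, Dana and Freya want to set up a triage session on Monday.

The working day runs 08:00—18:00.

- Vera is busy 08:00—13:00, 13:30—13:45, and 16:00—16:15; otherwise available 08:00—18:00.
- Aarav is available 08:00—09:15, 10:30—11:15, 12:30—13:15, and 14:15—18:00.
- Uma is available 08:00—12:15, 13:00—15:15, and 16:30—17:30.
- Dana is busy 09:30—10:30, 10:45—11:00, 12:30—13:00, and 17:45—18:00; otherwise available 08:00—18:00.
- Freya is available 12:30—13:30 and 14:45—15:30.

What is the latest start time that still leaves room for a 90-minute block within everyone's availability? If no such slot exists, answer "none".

none

Vera free within 08:00–18:00: 13:00–13:30, 13:45–16:00, 16:15–18:00.
Dana free within 08:00–18:00: 08:00–09:30, 10:30–10:45, 11:00–12:30, 13:00–17:45.
Vera ∩ Aarav: 13:00–13:15, 14:15–16:00, 16:15–18:00.
Vera ∩ Aarav ∩ Uma: 13:00–13:15, 14:15–15:15, 16:30–17:30.
Vera ∩ Aarav ∩ Uma ∩ Dana: 13:00–13:15, 14:15–15:15, 16:30–17:30.
Vera ∩ Aarav ∩ Uma ∩ Dana ∩ Freya: 13:00–13:15, 14:45–15:15.
Windows ≥ 90 min: (none).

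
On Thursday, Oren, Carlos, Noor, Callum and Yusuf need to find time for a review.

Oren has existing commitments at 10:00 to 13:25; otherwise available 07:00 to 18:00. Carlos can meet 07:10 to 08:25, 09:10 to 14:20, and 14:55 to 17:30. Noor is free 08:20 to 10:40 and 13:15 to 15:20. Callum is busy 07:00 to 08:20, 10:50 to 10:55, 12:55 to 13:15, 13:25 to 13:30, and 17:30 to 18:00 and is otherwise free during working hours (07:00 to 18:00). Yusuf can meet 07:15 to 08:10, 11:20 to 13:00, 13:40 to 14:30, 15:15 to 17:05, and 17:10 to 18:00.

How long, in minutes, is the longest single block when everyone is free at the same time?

40 minutes

Oren free within 07:00–18:00: 07:00–10:00, 13:25–18:00.
Callum free within 07:00–18:00: 08:20–10:50, 10:55–12:55, 13:15–13:25, 13:30–17:30.
Oren ∩ Carlos: 07:10–08:25, 09:10–10:00, 13:25–14:20, 14:55–17:30.
Oren ∩ Carlos ∩ Noor: 08:20–08:25, 09:10–10:00, 13:25–14:20, 14:55–15:20.
Oren ∩ Carlos ∩ Noor ∩ Callum: 08:20–08:25, 09:10–10:00, 13:30–14:20, 14:55–15:20.
Oren ∩ Carlos ∩ Noor ∩ Callum ∩ Yusuf: 13:40–14:20, 15:15–15:20.
Common window lengths: 40, 5 min; longest is 40.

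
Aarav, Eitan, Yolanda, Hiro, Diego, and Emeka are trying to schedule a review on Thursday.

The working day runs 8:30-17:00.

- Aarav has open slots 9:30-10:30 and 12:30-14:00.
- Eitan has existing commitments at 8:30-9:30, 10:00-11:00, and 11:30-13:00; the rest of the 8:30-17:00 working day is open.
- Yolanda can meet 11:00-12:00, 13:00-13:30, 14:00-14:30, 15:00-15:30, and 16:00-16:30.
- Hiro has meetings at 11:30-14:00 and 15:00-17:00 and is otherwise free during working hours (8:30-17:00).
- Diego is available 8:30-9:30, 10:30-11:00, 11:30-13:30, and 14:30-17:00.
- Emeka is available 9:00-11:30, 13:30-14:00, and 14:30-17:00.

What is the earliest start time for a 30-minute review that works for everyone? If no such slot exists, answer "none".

none

Eitan free within 08:30–17:00: 09:30–10:00, 11:00–11:30, 13:00–17:00.
Hiro free within 08:30–17:00: 08:30–11:30, 14:00–15:00.
Aarav ∩ Eitan: 09:30–10:00, 13:00–14:00.
Aarav ∩ Eitan ∩ Yolanda: 13:00–13:30.
Aarav ∩ Eitan ∩ Yolanda ∩ Hiro: (none).
Aarav ∩ Eitan ∩ Yolanda ∩ Hiro ∩ Diego: (none).
Aarav ∩ Eitan ∩ Yolanda ∩ Hiro ∩ Diego ∩ Emeka: (none).
Windows ≥ 30 min: (none).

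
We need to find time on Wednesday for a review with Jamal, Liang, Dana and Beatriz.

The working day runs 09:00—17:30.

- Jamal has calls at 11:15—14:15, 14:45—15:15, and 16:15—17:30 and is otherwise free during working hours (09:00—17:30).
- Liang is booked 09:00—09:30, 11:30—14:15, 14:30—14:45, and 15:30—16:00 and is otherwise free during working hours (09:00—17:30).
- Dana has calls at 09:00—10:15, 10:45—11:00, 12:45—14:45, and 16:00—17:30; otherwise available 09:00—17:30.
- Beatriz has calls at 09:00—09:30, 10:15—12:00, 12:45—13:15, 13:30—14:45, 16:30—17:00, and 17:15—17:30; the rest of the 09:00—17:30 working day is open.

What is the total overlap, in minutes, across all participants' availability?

Jamal free within 09:00–17:30: 09:00–11:15, 14:15–14:45, 15:15–16:15.
Liang free within 09:00–17:30: 09:30–11:30, 14:15–14:30, 14:45–15:30, 16:00–17:30.
Dana free within 09:00–17:30: 10:15–10:45, 11:00–12:45, 14:45–16:00.
Beatriz free within 09:00–17:30: 09:30–10:15, 12:00–12:45, 13:15–13:30, 14:45–16:30, 17:00–17:15.
Jamal ∩ Liang: 09:30–11:15, 14:15–14:30, 15:15–15:30, 16:00–16:15.
Jamal ∩ Liang ∩ Dana: 10:15–10:45, 11:00–11:15, 15:15–15:30.
Jamal ∩ Liang ∩ Dana ∩ Beatriz: 15:15–15:30.
Total common minutes: 15.

15 minutes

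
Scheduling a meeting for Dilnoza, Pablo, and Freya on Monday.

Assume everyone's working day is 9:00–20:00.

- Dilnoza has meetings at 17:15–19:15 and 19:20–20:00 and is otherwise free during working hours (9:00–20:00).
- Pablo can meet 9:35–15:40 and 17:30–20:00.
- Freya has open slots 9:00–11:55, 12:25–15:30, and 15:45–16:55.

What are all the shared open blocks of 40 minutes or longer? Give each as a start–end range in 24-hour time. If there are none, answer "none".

09:35–11:55, 12:25–15:30

Dilnoza free within 09:00–20:00: 09:00–17:15, 19:15–19:20.
Dilnoza ∩ Pablo: 09:35–15:40, 19:15–19:20.
Dilnoza ∩ Pablo ∩ Freya: 09:35–11:55, 12:25–15:30.
Windows ≥ 40 min: 09:35–11:55, 12:25–15:30.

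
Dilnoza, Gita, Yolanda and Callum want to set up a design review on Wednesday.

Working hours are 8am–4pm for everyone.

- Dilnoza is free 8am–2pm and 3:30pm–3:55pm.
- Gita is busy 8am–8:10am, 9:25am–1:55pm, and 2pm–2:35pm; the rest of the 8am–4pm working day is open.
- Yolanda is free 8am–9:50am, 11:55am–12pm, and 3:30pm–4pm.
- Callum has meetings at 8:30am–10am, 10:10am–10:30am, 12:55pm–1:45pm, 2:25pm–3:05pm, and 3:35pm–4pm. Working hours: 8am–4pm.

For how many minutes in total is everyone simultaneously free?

25 minutes

Gita free within 08:00–16:00: 08:10–09:25, 13:55–14:00, 14:35–16:00.
Callum free within 08:00–16:00: 08:00–08:30, 10:00–10:10, 10:30–12:55, 13:45–14:25, 15:05–15:35.
Dilnoza ∩ Gita: 08:10–09:25, 13:55–14:00, 15:30–15:55.
Dilnoza ∩ Gita ∩ Yolanda: 08:10–09:25, 15:30–15:55.
Dilnoza ∩ Gita ∩ Yolanda ∩ Callum: 08:10–08:30, 15:30–15:35.
Total common minutes: 20 + 5 = 25.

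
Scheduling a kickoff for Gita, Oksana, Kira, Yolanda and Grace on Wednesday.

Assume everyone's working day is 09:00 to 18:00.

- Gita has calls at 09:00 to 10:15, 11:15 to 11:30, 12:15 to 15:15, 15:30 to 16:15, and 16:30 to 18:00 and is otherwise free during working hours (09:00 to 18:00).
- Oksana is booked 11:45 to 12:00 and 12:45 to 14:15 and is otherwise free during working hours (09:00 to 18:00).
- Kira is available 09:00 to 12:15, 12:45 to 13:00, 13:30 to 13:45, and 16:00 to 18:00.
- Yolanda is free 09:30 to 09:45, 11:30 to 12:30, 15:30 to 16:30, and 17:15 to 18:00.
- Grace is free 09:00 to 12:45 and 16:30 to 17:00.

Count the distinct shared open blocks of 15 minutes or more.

Gita free within 09:00–18:00: 10:15–11:15, 11:30–12:15, 15:15–15:30, 16:15–16:30.
Oksana free within 09:00–18:00: 09:00–11:45, 12:00–12:45, 14:15–18:00.
Gita ∩ Oksana: 10:15–11:15, 11:30–11:45, 12:00–12:15, 15:15–15:30, 16:15–16:30.
Gita ∩ Oksana ∩ Kira: 10:15–11:15, 11:30–11:45, 12:00–12:15, 16:15–16:30.
Gita ∩ Oksana ∩ Kira ∩ Yolanda: 11:30–11:45, 12:00–12:15, 16:15–16:30.
Gita ∩ Oksana ∩ Kira ∩ Yolanda ∩ Grace: 11:30–11:45, 12:00–12:15.
Windows ≥ 15 min: 11:30–11:45, 12:00–12:15.
That's 2 windows.

2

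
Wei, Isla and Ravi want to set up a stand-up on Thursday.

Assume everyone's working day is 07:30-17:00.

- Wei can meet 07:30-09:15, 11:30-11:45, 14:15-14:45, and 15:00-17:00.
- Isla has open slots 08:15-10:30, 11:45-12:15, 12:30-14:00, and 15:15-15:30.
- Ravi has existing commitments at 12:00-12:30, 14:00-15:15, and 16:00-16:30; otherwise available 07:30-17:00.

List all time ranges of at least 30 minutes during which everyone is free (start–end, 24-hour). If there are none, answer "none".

Ravi free within 07:30–17:00: 07:30–12:00, 12:30–14:00, 15:15–16:00, 16:30–17:00.
Wei ∩ Isla: 08:15–09:15, 15:15–15:30.
Wei ∩ Isla ∩ Ravi: 08:15–09:15, 15:15–15:30.
Windows ≥ 30 min: 08:15–09:15.

08:15–09:15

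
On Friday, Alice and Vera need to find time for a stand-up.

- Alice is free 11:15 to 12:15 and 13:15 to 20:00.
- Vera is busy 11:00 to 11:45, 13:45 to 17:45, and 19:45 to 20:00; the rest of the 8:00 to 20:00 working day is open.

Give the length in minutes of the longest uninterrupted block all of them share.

Vera free within 08:00–20:00: 08:00–11:00, 11:45–13:45, 17:45–19:45.
Alice ∩ Vera: 11:45–12:15, 13:15–13:45, 17:45–19:45.
Common window lengths: 30, 30, 120 min; longest is 120.

120 minutes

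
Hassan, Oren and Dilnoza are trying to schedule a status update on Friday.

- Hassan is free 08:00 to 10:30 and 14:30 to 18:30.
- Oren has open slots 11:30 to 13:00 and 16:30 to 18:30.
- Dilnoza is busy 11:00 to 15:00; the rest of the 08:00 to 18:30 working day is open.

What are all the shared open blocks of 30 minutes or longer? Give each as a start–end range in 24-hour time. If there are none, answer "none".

16:30–18:30

Dilnoza free within 08:00–18:30: 08:00–11:00, 15:00–18:30.
Hassan ∩ Oren: 16:30–18:30.
Hassan ∩ Oren ∩ Dilnoza: 16:30–18:30.
Windows ≥ 30 min: 16:30–18:30.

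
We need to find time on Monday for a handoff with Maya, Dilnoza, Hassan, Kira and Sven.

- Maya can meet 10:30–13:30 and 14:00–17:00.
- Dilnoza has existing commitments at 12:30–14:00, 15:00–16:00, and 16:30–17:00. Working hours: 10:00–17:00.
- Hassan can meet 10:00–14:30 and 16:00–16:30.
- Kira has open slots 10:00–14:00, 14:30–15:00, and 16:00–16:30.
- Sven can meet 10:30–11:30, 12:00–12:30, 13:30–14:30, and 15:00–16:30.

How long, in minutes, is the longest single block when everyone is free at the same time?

Dilnoza free within 10:00–17:00: 10:00–12:30, 14:00–15:00, 16:00–16:30.
Maya ∩ Dilnoza: 10:30–12:30, 14:00–15:00, 16:00–16:30.
Maya ∩ Dilnoza ∩ Hassan: 10:30–12:30, 14:00–14:30, 16:00–16:30.
Maya ∩ Dilnoza ∩ Hassan ∩ Kira: 10:30–12:30, 16:00–16:30.
Maya ∩ Dilnoza ∩ Hassan ∩ Kira ∩ Sven: 10:30–11:30, 12:00–12:30, 16:00–16:30.
Common window lengths: 60, 30, 30 min; longest is 60.

60 minutes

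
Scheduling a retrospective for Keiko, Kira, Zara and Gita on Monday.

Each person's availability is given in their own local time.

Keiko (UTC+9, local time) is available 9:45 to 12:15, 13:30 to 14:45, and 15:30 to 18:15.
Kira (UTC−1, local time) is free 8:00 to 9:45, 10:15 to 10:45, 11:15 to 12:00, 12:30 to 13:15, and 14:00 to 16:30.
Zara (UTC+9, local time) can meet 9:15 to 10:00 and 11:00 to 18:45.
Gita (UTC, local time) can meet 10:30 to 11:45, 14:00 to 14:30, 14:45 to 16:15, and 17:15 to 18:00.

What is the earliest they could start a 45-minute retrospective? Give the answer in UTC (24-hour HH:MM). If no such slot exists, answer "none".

Keiko → UTC: 00:45–03:15, 04:30–05:45, 06:30–09:15.
Kira → UTC: 09:00–10:45, 11:15–11:45, 12:15–13:00, 13:30–14:15, 15:00–17:30.
Zara → UTC: 00:15–01:00, 02:00–09:45.
Gita → UTC: 10:30–11:45, 14:00–14:30, 14:45–16:15, 17:15–18:00.
Keiko ∩ Kira: 09:00–09:15.
Keiko ∩ Kira ∩ Zara: 09:00–09:15.
Keiko ∩ Kira ∩ Zara ∩ Gita: (none).
Windows ≥ 45 min: (none).

none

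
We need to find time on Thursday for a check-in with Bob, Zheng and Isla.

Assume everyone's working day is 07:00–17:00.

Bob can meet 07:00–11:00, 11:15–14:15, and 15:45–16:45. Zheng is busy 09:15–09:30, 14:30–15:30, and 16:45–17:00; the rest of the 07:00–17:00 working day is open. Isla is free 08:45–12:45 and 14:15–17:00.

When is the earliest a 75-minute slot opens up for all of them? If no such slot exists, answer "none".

Zheng free within 07:00–17:00: 07:00–09:15, 09:30–14:30, 15:30–16:45.
Bob ∩ Zheng: 07:00–09:15, 09:30–11:00, 11:15–14:15, 15:45–16:45.
Bob ∩ Zheng ∩ Isla: 08:45–09:15, 09:30–11:00, 11:15–12:45, 15:45–16:45.
Windows ≥ 75 min: 09:30–11:00, 11:15–12:45.
Earliest such window starts at 09:30.

09:30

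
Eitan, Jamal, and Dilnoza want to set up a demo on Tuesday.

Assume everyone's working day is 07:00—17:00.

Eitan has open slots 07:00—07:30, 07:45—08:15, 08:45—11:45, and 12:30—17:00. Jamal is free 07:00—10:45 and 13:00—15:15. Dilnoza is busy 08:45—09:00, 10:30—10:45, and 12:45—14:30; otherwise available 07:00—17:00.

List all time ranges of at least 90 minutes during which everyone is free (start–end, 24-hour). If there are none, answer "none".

Dilnoza free within 07:00–17:00: 07:00–08:45, 09:00–10:30, 10:45–12:45, 14:30–17:00.
Eitan ∩ Jamal: 07:00–07:30, 07:45–08:15, 08:45–10:45, 13:00–15:15.
Eitan ∩ Jamal ∩ Dilnoza: 07:00–07:30, 07:45–08:15, 09:00–10:30, 14:30–15:15.
Windows ≥ 90 min: 09:00–10:30.

09:00–10:30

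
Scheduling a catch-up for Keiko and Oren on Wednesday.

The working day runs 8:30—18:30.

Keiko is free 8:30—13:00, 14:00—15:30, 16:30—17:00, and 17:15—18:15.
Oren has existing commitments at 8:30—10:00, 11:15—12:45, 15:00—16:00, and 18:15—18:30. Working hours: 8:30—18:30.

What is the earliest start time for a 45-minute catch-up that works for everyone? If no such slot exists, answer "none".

Oren free within 08:30–18:30: 10:00–11:15, 12:45–15:00, 16:00–18:15.
Keiko ∩ Oren: 10:00–11:15, 12:45–13:00, 14:00–15:00, 16:30–17:00, 17:15–18:15.
Windows ≥ 45 min: 10:00–11:15, 14:00–15:00, 17:15–18:15.
Earliest such window starts at 10:00.

10:00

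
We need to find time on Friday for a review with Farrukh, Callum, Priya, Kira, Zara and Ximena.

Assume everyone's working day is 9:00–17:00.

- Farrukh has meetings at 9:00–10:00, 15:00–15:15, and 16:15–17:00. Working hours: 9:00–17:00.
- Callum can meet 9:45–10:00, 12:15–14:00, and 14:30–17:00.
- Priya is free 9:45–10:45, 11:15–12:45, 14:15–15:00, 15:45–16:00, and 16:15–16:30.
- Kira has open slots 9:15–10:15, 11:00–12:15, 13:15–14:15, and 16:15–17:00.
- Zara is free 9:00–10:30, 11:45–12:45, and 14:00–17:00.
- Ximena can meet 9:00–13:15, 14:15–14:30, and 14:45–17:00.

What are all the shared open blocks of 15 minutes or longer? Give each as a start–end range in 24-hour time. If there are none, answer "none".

Farrukh free within 09:00–17:00: 10:00–15:00, 15:15–16:15.
Farrukh ∩ Callum: 12:15–14:00, 14:30–15:00, 15:15–16:15.
Farrukh ∩ Callum ∩ Priya: 12:15–12:45, 14:30–15:00, 15:45–16:00.
Farrukh ∩ Callum ∩ Priya ∩ Kira: (none).
Farrukh ∩ Callum ∩ Priya ∩ Kira ∩ Zara: (none).
Farrukh ∩ Callum ∩ Priya ∩ Kira ∩ Zara ∩ Ximena: (none).
Windows ≥ 15 min: (none).

none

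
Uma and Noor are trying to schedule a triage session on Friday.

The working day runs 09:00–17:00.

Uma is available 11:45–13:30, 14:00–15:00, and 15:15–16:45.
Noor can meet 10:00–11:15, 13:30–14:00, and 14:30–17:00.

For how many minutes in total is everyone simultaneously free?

120 minutes

Uma ∩ Noor: 14:30–15:00, 15:15–16:45.
Total common minutes: 30 + 90 = 120.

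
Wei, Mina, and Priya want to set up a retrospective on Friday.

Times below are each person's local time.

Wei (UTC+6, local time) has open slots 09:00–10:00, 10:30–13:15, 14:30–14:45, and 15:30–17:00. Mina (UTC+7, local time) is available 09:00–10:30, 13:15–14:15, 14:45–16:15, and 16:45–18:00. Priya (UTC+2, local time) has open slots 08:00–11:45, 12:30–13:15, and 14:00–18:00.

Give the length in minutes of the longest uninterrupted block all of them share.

Wei → UTC: 03:00–04:00, 04:30–07:15, 08:30–08:45, 09:30–11:00.
Mina → UTC: 02:00–03:30, 06:15–07:15, 07:45–09:15, 09:45–11:00.
Priya → UTC: 06:00–09:45, 10:30–11:15, 12:00–16:00.
Wei ∩ Mina: 03:00–03:30, 06:15–07:15, 08:30–08:45, 09:45–11:00.
Wei ∩ Mina ∩ Priya: 06:15–07:15, 08:30–08:45, 10:30–11:00.
Common window lengths: 60, 15, 30 min; longest is 60.

60 minutes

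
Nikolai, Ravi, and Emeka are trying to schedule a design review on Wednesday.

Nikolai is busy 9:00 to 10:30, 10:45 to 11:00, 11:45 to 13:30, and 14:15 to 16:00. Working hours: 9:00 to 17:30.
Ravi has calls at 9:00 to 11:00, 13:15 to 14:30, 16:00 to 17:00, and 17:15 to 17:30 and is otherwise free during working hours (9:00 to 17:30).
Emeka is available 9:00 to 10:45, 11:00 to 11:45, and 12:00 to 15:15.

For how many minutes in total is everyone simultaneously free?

45 minutes

Nikolai free within 09:00–17:30: 10:30–10:45, 11:00–11:45, 13:30–14:15, 16:00–17:30.
Ravi free within 09:00–17:30: 11:00–13:15, 14:30–16:00, 17:00–17:15.
Nikolai ∩ Ravi: 11:00–11:45, 17:00–17:15.
Nikolai ∩ Ravi ∩ Emeka: 11:00–11:45.
Total common minutes: 45.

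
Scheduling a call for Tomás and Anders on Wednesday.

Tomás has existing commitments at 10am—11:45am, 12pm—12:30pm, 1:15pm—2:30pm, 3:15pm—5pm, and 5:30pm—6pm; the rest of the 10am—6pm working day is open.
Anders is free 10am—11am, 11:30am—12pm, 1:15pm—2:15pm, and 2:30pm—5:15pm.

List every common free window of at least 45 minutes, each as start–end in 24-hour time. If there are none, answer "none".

Tomás free within 10:00–18:00: 11:45–12:00, 12:30–13:15, 14:30–15:15, 17:00–17:30.
Tomás ∩ Anders: 11:45–12:00, 14:30–15:15, 17:00–17:15.
Windows ≥ 45 min: 14:30–15:15.

14:30–15:15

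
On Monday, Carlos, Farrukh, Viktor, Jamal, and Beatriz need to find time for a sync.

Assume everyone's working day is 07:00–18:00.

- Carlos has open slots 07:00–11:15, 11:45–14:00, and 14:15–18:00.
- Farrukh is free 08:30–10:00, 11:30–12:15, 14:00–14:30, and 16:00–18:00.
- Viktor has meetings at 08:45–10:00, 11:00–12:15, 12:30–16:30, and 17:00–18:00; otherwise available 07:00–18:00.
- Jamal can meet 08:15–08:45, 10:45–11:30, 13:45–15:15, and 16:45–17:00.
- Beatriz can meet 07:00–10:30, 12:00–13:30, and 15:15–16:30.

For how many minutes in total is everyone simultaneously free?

Viktor free within 07:00–18:00: 07:00–08:45, 10:00–11:00, 12:15–12:30, 16:30–17:00.
Carlos ∩ Farrukh: 08:30–10:00, 11:45–12:15, 14:15–14:30, 16:00–18:00.
Carlos ∩ Farrukh ∩ Viktor: 08:30–08:45, 16:30–17:00.
Carlos ∩ Farrukh ∩ Viktor ∩ Jamal: 08:30–08:45, 16:45–17:00.
Carlos ∩ Farrukh ∩ Viktor ∩ Jamal ∩ Beatriz: 08:30–08:45.
Total common minutes: 15.

15 minutes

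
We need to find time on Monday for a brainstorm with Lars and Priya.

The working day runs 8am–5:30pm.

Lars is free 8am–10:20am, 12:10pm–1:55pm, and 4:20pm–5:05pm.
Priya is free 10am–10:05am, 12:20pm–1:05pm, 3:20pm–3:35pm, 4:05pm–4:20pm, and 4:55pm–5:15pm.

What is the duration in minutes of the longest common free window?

Lars ∩ Priya: 10:00–10:05, 12:20–13:05, 16:55–17:05.
Common window lengths: 5, 45, 10 min; longest is 45.

45 minutes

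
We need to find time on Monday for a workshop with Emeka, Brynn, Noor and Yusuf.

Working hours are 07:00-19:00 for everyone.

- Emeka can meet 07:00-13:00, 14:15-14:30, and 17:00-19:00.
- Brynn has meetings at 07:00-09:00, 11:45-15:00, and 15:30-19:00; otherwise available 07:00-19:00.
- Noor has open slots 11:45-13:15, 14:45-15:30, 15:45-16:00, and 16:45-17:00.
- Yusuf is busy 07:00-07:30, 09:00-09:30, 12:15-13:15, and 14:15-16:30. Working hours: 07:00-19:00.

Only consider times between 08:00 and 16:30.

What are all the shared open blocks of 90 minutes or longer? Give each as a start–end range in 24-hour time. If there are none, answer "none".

none

Brynn free within 07:00–19:00: 09:00–11:45, 15:00–15:30.
Yusuf free within 07:00–19:00: 07:30–09:00, 09:30–12:15, 13:15–14:15, 16:30–19:00.
Emeka ∩ Brynn: 09:00–11:45.
Emeka ∩ Brynn ∩ Noor: (none).
Emeka ∩ Brynn ∩ Noor ∩ Yusuf: (none).
Restricted to 08:00–16:30: (none).
Windows ≥ 90 min: (none).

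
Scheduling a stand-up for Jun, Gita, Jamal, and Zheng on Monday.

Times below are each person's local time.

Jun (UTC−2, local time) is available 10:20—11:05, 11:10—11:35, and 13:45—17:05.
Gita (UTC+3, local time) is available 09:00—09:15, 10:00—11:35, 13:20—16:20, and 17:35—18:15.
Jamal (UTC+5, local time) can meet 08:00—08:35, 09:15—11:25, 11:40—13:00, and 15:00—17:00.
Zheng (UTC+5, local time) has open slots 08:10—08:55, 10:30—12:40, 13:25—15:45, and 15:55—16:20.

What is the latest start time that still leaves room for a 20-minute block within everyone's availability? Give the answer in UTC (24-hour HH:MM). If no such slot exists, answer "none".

Jun → UTC: 12:20–13:05, 13:10–13:35, 15:45–19:05.
Gita → UTC: 06:00–06:15, 07:00–08:35, 10:20–13:20, 14:35–15:15.
Jamal → UTC: 03:00–03:35, 04:15–06:25, 06:40–08:00, 10:00–12:00.
Zheng → UTC: 03:10–03:55, 05:30–07:40, 08:25–10:45, 10:55–11:20.
Jun ∩ Gita: 12:20–13:05, 13:10–13:20.
Jun ∩ Gita ∩ Jamal: (none).
Jun ∩ Gita ∩ Jamal ∩ Zheng: (none).
Windows ≥ 20 min: (none).

none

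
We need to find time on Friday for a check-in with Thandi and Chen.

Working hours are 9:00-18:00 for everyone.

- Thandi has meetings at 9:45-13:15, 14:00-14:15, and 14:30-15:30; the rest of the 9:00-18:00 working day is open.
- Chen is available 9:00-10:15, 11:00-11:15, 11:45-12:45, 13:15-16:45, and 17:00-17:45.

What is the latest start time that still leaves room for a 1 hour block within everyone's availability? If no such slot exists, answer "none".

Thandi free within 09:00–18:00: 09:00–09:45, 13:15–14:00, 14:15–14:30, 15:30–18:00.
Thandi ∩ Chen: 09:00–09:45, 13:15–14:00, 14:15–14:30, 15:30–16:45, 17:00–17:45.
Windows ≥ 60 min: 15:30–16:45.
Latest start in the last window 15:30–16:45 is 16:45 − 60 min = 15:45.

15:45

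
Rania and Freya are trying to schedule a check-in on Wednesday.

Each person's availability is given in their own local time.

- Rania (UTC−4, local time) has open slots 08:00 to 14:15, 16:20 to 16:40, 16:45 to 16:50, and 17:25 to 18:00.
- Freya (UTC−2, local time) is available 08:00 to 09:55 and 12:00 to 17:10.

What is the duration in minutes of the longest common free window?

255 minutes

Rania → UTC: 12:00–18:15, 20:20–20:40, 20:45–20:50, 21:25–22:00.
Freya → UTC: 10:00–11:55, 14:00–19:10.
Rania ∩ Freya: 14:00–18:15.
Single common window of 255 minutes.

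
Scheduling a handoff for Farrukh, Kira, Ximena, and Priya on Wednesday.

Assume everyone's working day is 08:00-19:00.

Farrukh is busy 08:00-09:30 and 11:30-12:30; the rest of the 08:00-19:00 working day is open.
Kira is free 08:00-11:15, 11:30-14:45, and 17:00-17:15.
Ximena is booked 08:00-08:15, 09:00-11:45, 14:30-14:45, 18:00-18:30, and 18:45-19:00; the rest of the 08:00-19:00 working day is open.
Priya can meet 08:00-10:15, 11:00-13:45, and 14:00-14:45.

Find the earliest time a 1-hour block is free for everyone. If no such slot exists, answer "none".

Farrukh free within 08:00–19:00: 09:30–11:30, 12:30–19:00.
Ximena free within 08:00–19:00: 08:15–09:00, 11:45–14:30, 14:45–18:00, 18:30–18:45.
Farrukh ∩ Kira: 09:30–11:15, 12:30–14:45, 17:00–17:15.
Farrukh ∩ Kira ∩ Ximena: 12:30–14:30, 17:00–17:15.
Farrukh ∩ Kira ∩ Ximena ∩ Priya: 12:30–13:45, 14:00–14:30.
Windows ≥ 60 min: 12:30–13:45.
Earliest such window starts at 12:30.

12:30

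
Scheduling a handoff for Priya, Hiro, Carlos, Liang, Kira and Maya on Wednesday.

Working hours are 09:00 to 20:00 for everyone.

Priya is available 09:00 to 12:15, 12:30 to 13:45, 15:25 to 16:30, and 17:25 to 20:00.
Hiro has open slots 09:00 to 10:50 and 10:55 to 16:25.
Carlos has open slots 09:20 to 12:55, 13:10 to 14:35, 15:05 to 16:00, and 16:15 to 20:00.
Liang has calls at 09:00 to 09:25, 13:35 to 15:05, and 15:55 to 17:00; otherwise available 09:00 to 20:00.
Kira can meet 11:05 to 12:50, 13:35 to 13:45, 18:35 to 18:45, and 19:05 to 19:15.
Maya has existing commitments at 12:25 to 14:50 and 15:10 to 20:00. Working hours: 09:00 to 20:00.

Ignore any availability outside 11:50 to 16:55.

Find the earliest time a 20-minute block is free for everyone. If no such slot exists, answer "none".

11:50

Liang free within 09:00–20:00: 09:25–13:35, 15:05–15:55, 17:00–20:00.
Maya free within 09:00–20:00: 09:00–12:25, 14:50–15:10.
Priya ∩ Hiro: 09:00–10:50, 10:55–12:15, 12:30–13:45, 15:25–16:25.
Priya ∩ Hiro ∩ Carlos: 09:20–10:50, 10:55–12:15, 12:30–12:55, 13:10–13:45, 15:25–16:00, 16:15–16:25.
Priya ∩ Hiro ∩ Carlos ∩ Liang: 09:25–10:50, 10:55–12:15, 12:30–12:55, 13:10–13:35, 15:25–15:55.
Priya ∩ Hiro ∩ Carlos ∩ Liang ∩ Kira: 11:05–12:15, 12:30–12:50.
Priya ∩ Hiro ∩ Carlos ∩ Liang ∩ Kira ∩ Maya: 11:05–12:15.
Restricted to 11:50–16:55: 11:50–12:15.
Windows ≥ 20 min: 11:50–12:15.
Earliest such window starts at 11:50.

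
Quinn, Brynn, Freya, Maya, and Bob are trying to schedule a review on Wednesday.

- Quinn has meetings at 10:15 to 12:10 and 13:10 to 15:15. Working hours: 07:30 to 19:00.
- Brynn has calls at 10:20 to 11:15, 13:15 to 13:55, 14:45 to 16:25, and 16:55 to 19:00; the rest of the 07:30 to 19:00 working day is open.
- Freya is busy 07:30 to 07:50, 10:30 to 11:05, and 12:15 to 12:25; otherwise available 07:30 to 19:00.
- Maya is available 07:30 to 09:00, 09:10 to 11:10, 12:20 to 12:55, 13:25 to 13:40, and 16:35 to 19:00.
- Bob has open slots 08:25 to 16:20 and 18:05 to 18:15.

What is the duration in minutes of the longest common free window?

Quinn free within 07:30–19:00: 07:30–10:15, 12:10–13:10, 15:15–19:00.
Brynn free within 07:30–19:00: 07:30–10:20, 11:15–13:15, 13:55–14:45, 16:25–16:55.
Freya free within 07:30–19:00: 07:50–10:30, 11:05–12:15, 12:25–19:00.
Quinn ∩ Brynn: 07:30–10:15, 12:10–13:10, 16:25–16:55.
Quinn ∩ Brynn ∩ Freya: 07:50–10:15, 12:10–12:15, 12:25–13:10, 16:25–16:55.
Quinn ∩ Brynn ∩ Freya ∩ Maya: 07:50–09:00, 09:10–10:15, 12:25–12:55, 16:35–16:55.
Quinn ∩ Brynn ∩ Freya ∩ Maya ∩ Bob: 08:25–09:00, 09:10–10:15, 12:25–12:55.
Common window lengths: 35, 65, 30 min; longest is 65.

65 minutes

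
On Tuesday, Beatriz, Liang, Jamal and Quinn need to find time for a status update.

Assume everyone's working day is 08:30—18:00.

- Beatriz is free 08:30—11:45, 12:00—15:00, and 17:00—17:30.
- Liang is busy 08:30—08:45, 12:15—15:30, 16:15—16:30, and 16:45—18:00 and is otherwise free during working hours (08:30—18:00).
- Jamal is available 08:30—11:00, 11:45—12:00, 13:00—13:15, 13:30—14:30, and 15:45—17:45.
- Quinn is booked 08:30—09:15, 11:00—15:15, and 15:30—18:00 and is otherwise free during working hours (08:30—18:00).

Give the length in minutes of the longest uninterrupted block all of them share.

Liang free within 08:30–18:00: 08:45–12:15, 15:30–16:15, 16:30–16:45.
Quinn free within 08:30–18:00: 09:15–11:00, 15:15–15:30.
Beatriz ∩ Liang: 08:45–11:45, 12:00–12:15.
Beatriz ∩ Liang ∩ Jamal: 08:45–11:00.
Beatriz ∩ Liang ∩ Jamal ∩ Quinn: 09:15–11:00.
Single common window of 105 minutes.

105 minutes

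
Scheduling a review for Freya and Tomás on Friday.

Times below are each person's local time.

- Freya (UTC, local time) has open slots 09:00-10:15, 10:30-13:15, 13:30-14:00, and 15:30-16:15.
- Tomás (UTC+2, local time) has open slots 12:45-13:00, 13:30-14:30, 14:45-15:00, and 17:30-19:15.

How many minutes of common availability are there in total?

135 minutes

Freya → UTC: 09:00–10:15, 10:30–13:15, 13:30–14:00, 15:30–16:15.
Tomás → UTC: 10:45–11:00, 11:30–12:30, 12:45–13:00, 15:30–17:15.
Freya ∩ Tomás: 10:45–11:00, 11:30–12:30, 12:45–13:00, 15:30–16:15.
Total common minutes: 15 + 60 + 15 + 45 = 135.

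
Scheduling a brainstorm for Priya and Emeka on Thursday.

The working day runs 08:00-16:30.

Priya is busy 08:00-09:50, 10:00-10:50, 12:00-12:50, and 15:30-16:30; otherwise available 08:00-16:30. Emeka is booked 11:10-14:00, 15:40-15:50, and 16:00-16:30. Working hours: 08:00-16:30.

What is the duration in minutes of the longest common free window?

Priya free within 08:00–16:30: 09:50–10:00, 10:50–12:00, 12:50–15:30.
Emeka free within 08:00–16:30: 08:00–11:10, 14:00–15:40, 15:50–16:00.
Priya ∩ Emeka: 09:50–10:00, 10:50–11:10, 14:00–15:30.
Common window lengths: 10, 20, 90 min; longest is 90.

90 minutes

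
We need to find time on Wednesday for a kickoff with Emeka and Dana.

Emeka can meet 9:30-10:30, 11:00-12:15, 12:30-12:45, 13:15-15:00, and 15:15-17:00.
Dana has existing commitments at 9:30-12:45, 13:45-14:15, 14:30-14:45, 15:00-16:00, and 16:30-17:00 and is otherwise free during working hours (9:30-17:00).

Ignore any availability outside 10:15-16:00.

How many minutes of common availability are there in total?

60 minutes

Dana free within 09:30–17:00: 12:45–13:45, 14:15–14:30, 14:45–15:00, 16:00–16:30.
Emeka ∩ Dana: 13:15–13:45, 14:15–14:30, 14:45–15:00, 16:00–16:30.
Restricted to 10:15–16:00: 13:15–13:45, 14:15–14:30, 14:45–15:00.
Total common minutes: 30 + 15 + 15 = 60.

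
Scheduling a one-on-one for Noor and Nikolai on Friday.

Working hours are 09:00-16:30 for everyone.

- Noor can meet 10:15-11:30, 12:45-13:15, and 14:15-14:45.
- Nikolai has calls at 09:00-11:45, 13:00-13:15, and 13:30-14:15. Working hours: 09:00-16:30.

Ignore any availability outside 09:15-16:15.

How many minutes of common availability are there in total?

Nikolai free within 09:00–16:30: 11:45–13:00, 13:15–13:30, 14:15–16:30.
Noor ∩ Nikolai: 12:45–13:00, 14:15–14:45.
Restricted to 09:15–16:15: 12:45–13:00, 14:15–14:45.
Total common minutes: 15 + 30 = 45.

45 minutes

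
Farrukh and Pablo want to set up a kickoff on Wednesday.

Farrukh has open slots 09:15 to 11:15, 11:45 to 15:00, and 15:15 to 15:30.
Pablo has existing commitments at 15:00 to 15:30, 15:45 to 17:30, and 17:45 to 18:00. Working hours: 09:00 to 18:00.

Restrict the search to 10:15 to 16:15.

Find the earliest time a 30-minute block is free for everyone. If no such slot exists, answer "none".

Pablo free within 09:00–18:00: 09:00–15:00, 15:30–15:45, 17:30–17:45.
Farrukh ∩ Pablo: 09:15–11:15, 11:45–15:00.
Restricted to 10:15–16:15: 10:15–11:15, 11:45–15:00.
Windows ≥ 30 min: 10:15–11:15, 11:45–15:00.
Earliest such window starts at 10:15.

10:15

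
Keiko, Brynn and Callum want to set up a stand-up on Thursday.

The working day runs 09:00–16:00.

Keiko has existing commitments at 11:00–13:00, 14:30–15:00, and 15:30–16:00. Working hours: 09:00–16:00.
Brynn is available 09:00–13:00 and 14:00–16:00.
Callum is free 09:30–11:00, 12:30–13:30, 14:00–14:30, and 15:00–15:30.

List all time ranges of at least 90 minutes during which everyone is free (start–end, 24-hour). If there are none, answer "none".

Keiko free within 09:00–16:00: 09:00–11:00, 13:00–14:30, 15:00–15:30.
Keiko ∩ Brynn: 09:00–11:00, 14:00–14:30, 15:00–15:30.
Keiko ∩ Brynn ∩ Callum: 09:30–11:00, 14:00–14:30, 15:00–15:30.
Windows ≥ 90 min: 09:30–11:00.

09:30–11:00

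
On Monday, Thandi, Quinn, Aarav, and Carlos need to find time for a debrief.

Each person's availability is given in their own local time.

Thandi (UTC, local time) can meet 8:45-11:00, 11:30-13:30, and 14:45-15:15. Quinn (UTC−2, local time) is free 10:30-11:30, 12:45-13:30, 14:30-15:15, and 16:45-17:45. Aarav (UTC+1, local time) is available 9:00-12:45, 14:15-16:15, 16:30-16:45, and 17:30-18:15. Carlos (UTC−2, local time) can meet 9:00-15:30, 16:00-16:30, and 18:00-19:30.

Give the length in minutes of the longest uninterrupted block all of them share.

Thandi → UTC: 08:45–11:00, 11:30–13:30, 14:45–15:15.
Quinn → UTC: 12:30–13:30, 14:45–15:30, 16:30–17:15, 18:45–19:45.
Aarav → UTC: 08:00–11:45, 13:15–15:15, 15:30–15:45, 16:30–17:15.
Carlos → UTC: 11:00–17:30, 18:00–18:30, 20:00–21:30.
Thandi ∩ Quinn: 12:30–13:30, 14:45–15:15.
Thandi ∩ Quinn ∩ Aarav: 13:15–13:30, 14:45–15:15.
Thandi ∩ Quinn ∩ Aarav ∩ Carlos: 13:15–13:30, 14:45–15:15.
Common window lengths: 15, 30 min; longest is 30.

30 minutes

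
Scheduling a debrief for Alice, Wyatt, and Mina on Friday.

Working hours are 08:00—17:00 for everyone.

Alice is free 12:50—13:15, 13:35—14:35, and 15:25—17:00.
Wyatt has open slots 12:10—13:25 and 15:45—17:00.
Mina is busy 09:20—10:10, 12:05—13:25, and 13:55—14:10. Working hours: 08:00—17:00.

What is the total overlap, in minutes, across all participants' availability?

Mina free within 08:00–17:00: 08:00–09:20, 10:10–12:05, 13:25–13:55, 14:10–17:00.
Alice ∩ Wyatt: 12:50–13:15, 15:45–17:00.
Alice ∩ Wyatt ∩ Mina: 15:45–17:00.
Total common minutes: 75.

75 minutes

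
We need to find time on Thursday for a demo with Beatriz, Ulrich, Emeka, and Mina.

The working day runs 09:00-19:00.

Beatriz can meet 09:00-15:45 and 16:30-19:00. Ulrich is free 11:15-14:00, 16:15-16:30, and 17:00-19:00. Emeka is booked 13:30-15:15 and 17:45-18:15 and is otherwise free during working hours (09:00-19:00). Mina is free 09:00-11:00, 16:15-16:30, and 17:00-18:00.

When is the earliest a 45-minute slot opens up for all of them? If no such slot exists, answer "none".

17:00

Emeka free within 09:00–19:00: 09:00–13:30, 15:15–17:45, 18:15–19:00.
Beatriz ∩ Ulrich: 11:15–14:00, 17:00–19:00.
Beatriz ∩ Ulrich ∩ Emeka: 11:15–13:30, 17:00–17:45, 18:15–19:00.
Beatriz ∩ Ulrich ∩ Emeka ∩ Mina: 17:00–17:45.
Windows ≥ 45 min: 17:00–17:45.
Earliest such window starts at 17:00.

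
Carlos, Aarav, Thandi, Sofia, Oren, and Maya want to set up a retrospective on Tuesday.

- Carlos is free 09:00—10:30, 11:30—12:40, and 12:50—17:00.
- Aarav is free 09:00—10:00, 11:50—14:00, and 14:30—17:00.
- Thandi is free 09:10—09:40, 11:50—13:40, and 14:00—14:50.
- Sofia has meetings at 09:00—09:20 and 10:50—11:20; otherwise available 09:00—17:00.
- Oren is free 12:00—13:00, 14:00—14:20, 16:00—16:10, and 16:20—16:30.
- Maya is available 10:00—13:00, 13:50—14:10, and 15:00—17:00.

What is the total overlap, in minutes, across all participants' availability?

Sofia free within 09:00–17:00: 09:20–10:50, 11:20–17:00.
Carlos ∩ Aarav: 09:00–10:00, 11:50–12:40, 12:50–14:00, 14:30–17:00.
Carlos ∩ Aarav ∩ Thandi: 09:10–09:40, 11:50–12:40, 12:50–13:40, 14:30–14:50.
Carlos ∩ Aarav ∩ Thandi ∩ Sofia: 09:20–09:40, 11:50–12:40, 12:50–13:40, 14:30–14:50.
Carlos ∩ Aarav ∩ Thandi ∩ Sofia ∩ Oren: 12:00–12:40, 12:50–13:00.
Carlos ∩ Aarav ∩ Thandi ∩ Sofia ∩ Oren ∩ Maya: 12:00–12:40, 12:50–13:00.
Total common minutes: 40 + 10 = 50.

50 minutes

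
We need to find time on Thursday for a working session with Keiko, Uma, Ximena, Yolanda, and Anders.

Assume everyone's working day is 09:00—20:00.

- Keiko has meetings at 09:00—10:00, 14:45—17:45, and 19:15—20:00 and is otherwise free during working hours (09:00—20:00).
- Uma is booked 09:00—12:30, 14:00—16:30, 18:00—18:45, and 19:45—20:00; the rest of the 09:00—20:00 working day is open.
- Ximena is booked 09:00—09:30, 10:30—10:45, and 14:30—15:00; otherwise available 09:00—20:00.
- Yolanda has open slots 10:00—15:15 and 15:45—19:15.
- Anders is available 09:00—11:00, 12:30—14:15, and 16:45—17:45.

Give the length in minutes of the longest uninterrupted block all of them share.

90 minutes

Keiko free within 09:00–20:00: 10:00–14:45, 17:45–19:15.
Uma free within 09:00–20:00: 12:30–14:00, 16:30–18:00, 18:45–19:45.
Ximena free within 09:00–20:00: 09:30–10:30, 10:45–14:30, 15:00–20:00.
Keiko ∩ Uma: 12:30–14:00, 17:45–18:00, 18:45–19:15.
Keiko ∩ Uma ∩ Ximena: 12:30–14:00, 17:45–18:00, 18:45–19:15.
Keiko ∩ Uma ∩ Ximena ∩ Yolanda: 12:30–14:00, 17:45–18:00, 18:45–19:15.
Keiko ∩ Uma ∩ Ximena ∩ Yolanda ∩ Anders: 12:30–14:00.
Single common window of 90 minutes.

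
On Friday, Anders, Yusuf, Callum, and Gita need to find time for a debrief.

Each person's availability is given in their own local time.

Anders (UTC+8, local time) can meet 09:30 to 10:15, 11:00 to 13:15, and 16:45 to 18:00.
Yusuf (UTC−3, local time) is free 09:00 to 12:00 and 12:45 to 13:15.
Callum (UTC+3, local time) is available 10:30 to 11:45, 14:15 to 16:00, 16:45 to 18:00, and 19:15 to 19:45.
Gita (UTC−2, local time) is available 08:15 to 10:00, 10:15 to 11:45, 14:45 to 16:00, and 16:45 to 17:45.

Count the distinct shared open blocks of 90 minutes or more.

Anders → UTC: 01:30–02:15, 03:00–05:15, 08:45–10:00.
Yusuf → UTC: 12:00–15:00, 15:45–16:15.
Callum → UTC: 07:30–08:45, 11:15–13:00, 13:45–15:00, 16:15–16:45.
Gita → UTC: 10:15–12:00, 12:15–13:45, 16:45–18:00, 18:45–19:45.
Anders ∩ Yusuf: (none).
Anders ∩ Yusuf ∩ Callum: (none).
Anders ∩ Yusuf ∩ Callum ∩ Gita: (none).
Windows ≥ 90 min: (none).
That's 0 windows.

0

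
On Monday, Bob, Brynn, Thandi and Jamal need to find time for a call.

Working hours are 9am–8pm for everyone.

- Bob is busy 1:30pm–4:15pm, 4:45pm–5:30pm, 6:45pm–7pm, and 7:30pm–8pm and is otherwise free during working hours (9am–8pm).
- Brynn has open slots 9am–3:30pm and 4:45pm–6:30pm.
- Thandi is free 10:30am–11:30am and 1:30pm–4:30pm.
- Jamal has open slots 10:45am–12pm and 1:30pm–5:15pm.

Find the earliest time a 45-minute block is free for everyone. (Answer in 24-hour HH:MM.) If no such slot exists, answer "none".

10:45

Bob free within 09:00–20:00: 09:00–13:30, 16:15–16:45, 17:30–18:45, 19:00–19:30.
Bob ∩ Brynn: 09:00–13:30, 17:30–18:30.
Bob ∩ Brynn ∩ Thandi: 10:30–11:30.
Bob ∩ Brynn ∩ Thandi ∩ Jamal: 10:45–11:30.
Windows ≥ 45 min: 10:45–11:30.
Earliest such window starts at 10:45.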